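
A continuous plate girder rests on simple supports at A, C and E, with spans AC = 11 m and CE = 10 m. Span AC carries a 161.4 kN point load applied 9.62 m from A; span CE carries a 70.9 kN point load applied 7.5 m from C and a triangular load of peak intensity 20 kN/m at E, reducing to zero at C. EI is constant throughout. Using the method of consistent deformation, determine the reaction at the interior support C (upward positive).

R_C = 228.6 kN

Release continuity at C by inserting a hinge; the redundant is the internal moment M_C. The primary structure is two simply-supported spans AC and CE.
Rotations at C on the released spans (each span's end-slope, ×1/EI):
  span AC: point load 161.4 at a = 9.62: Pab(L + a)/(6LEI) = 669.4/EI
  span CE: point load 70.9 at a = 7.5: Pab(L + b)/(6LEI) = 277/EI
  span CE: triangular load, peak 20: 7w₀L³/(360EI) = 388.9/EI
  relative rotation θ_0 = (669.4 + 665.8)/EI = 1335/EI
A unit hogging moment at C produces rotation L₁/(3EI) + L₂/(3EI) = 7/EI.
Compatibility: M_C·(L₁+L₂)/(3EI) = θ_0, giving M_C = 190.8 kN·m (hogging).
Span AC, ΣM about A with M_C applied at C: R_C^{AC}·11 = 1553 + 190.8, so R_C^{AC} = 158.5 kN and R_A = 161.4 − 158.5 = 2.907 kN.
Span CE, ΣM about E: R_C^{CE}·10 = 510.6 + 190.8, so R_C^{CE} = 70.13 kN and R_E = 170.9 − 70.13 = 100.8 kN.
R_C = 158.5 + 70.13 = 228.6 kN.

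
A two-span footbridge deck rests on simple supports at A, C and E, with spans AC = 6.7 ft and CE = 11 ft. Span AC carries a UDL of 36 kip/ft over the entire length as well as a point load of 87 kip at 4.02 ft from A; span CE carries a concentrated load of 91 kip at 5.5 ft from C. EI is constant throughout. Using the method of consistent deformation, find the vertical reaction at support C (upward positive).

R_C = 274.9 kip

Insert a hinge at C; M_C is the redundant, and each span becomes simply supported.
End slopes at the hinge C, treating each span as simply supported:
  span AC: UDL 36: wL³/(24EI) = 451.1/EI
  span AC: point load 87 at a = 4.02: Pab(L + a)/(6LEI) = 249.9/EI
  span CE: point load 91 at a = 5.5: Pab(L + b)/(6LEI) = 688.2/EI
  relative rotation θ_0 = (701.1 + 688.2)/EI = 1389/EI
A unit hogging moment at C produces rotation L₁/(3EI) + L₂/(3EI) = 5.9/EI.
Compatibility: M_C·(L₁+L₂)/(3EI) = θ_0, giving M_C = 235.5 kip·ft (hogging).
Span AC, ΣM about A with M_C applied at C: R_C^{AC}·6.7 = 1158 + 235.5, so R_C^{AC} = 207.9 kip and R_A = 328.2 − 207.9 = 120.3 kip.
Span CE, ΣM about E: R_C^{CE}·11 = 500.5 + 235.5, so R_C^{CE} = 66.91 kip and R_E = 91 − 66.91 = 24.09 kip.
R_C = 207.9 + 66.91 = 274.9 kip.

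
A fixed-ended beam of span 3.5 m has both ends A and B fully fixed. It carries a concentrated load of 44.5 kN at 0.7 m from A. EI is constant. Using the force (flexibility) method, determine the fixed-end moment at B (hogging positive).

M_B = 4.984 kN·m

Release both end moments; the primary structure is a simply-supported span AB with redundants M_A and M_B.
On the primary (simply-supported) span, the end slopes from the loading are:
  at A: point load 44.5 at a = 0.7: Pab(L + b)/(6LEI) = 26.17/EI
  at B: point load 44.5 at a = 0.7: Pab(L + a)/(6LEI) = 17.44/EI
  θ_A0 = 26.17/EI,  θ_B0 = 17.44/EI
Flexibility coefficients: a unit moment at one end gives L/(3EI) there and L/(6EI) at the far end, so f₁₁ = f₂₂ = 1.167/EI and f₁₂ = f₂₁ = 0.5833/EI.
Compatibility — zero rotation at each built-in end:
  1.167 M_A + 0.5833 M_B = 26.17
  0.5833 M_A + 1.167 M_B = 17.44
Solving the pair gives M_A = 19.94 kN·m and M_B = 4.984 kN·m (hogging).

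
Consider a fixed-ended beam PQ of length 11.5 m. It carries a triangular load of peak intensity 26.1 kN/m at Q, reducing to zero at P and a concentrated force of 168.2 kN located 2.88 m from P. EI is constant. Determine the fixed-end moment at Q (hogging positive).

M_Q = 263.5 kN·m

Release both end moments; the primary structure is a simply-supported span PQ with redundants M_P and M_Q.
On the primary (simply-supported) span, the end slopes from the loading are:
  at P: triangular load, peak 26.1: 7w₀L³/(360EI) = 771.8/EI
  at Q: triangular load, peak 26.1: w₀L³/(45EI) = 882.1/EI
  at P: point load 168.2 at a = 2.88: Pab(L + b)/(6LEI) = 1218/EI
  at Q: point load 168.2 at a = 2.88: Pab(L + a)/(6LEI) = 870.2/EI
  θ_P0 = 1989/EI,  θ_Q0 = 1752/EI
Flexibility coefficients: a unit moment at one end gives L/(3EI) there and L/(6EI) at the far end, so f₁₁ = f₂₂ = 3.833/EI and f₁₂ = f₂₁ = 1.917/EI.
Compatibility — zero rotation at each built-in end:
  3.833 M_P + 1.917 M_Q = 1989
  1.917 M_P + 3.833 M_Q = 1752
Solving the pair gives M_P = 387.2 kN·m and M_Q = 263.5 kN·m (hogging).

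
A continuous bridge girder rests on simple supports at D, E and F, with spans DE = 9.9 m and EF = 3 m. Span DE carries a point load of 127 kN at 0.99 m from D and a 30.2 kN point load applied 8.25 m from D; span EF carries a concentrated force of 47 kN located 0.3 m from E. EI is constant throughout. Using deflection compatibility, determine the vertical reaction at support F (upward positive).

Insert a hinge at E; M_E is the redundant, and each span becomes simply supported.
Rotations at E on the released spans (each span's end-slope, ×1/EI):
  span DE: point load 127 at a = 0.99: Pab(L + a)/(6LEI) = 205.4/EI
  span DE: point load 30.2 at a = 8.25: Pab(L + a)/(6LEI) = 125.6/EI
  span EF: point load 47 at a = 0.3: Pab(L + b)/(6LEI) = 12.06/EI
  relative rotation θ_0 = (331 + 12.06)/EI = 343/EI
A unit hogging moment at E produces rotation L₁/(3EI) + L₂/(3EI) = 4.3/EI.
Slope continuity at E: θ_0 = M_E·4.3/EI, so M_E = 343/4.3 = 79.78 kN·m (hogging).
Span EF, ΣM about F: R_E^{EF}·3 = 126.9 + 79.78, so R_E^{EF} = 68.89 kN and R_F = 47 − 68.89 = -21.89 kN.

R_F = -21.89 kN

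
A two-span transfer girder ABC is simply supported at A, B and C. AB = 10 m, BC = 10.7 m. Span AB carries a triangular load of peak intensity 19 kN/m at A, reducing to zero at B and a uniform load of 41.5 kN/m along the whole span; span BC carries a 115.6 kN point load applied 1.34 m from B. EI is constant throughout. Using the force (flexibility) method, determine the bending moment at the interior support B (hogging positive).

Release continuity at B by inserting a hinge; the redundant is the internal moment M_B. The primary structure is two simply-supported spans AB and BC.
End slopes at the hinge B, treating each span as simply supported:
  span AB: triangular load, peak 19: 7w₀L³/(360EI) = 369.4/EI
  span AB: UDL 41.5: wL³/(24EI) = 1729/EI
  span BC: point load 115.6 at a = 1.34: Pab(L + b)/(6LEI) = 453/EI
  relative rotation θ_0 = (2099 + 453)/EI = 2552/EI
A unit hogging moment at B produces rotation L₁/(3EI) + L₂/(3EI) = 6.9/EI.
Slope continuity at B: θ_0 = M_B·6.9/EI, so M_B = 2552/6.9 = 369.8 kN·m (hogging).

M_B = 369.8 kN·m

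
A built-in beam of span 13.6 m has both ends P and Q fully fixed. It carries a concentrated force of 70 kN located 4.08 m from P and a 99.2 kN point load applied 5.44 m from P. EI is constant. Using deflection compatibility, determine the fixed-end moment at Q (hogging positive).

M_Q = 189.5 kN·m

Release both end moments; the primary structure is a simply-supported span PQ with redundants M_P and M_Q.
Simple-span end rotations at P and Q under the given loads:
  at P: point load 70 at a = 4.08: Pab(L + b)/(6LEI) = 770.4/EI
  at Q: point load 70 at a = 4.08: Pab(L + a)/(6LEI) = 589.1/EI
  at P: point load 99.2 at a = 5.44: Pab(L + b)/(6LEI) = 1174/EI
  at Q: point load 99.2 at a = 5.44: Pab(L + a)/(6LEI) = 1027/EI
  θ_P0 = 1945/EI,  θ_Q0 = 1617/EI
Flexibility coefficients: a unit moment at one end gives L/(3EI) there and L/(6EI) at the far end, so f₁₁ = f₂₂ = 4.533/EI and f₁₂ = f₂₁ = 2.267/EI.
Compatibility — zero rotation at each built-in end:
  4.533 M_P + 2.267 M_Q = 1945
  2.267 M_P + 4.533 M_Q = 1617
Solving the pair gives M_P = 334.2 kN·m and M_Q = 189.5 kN·m (hogging).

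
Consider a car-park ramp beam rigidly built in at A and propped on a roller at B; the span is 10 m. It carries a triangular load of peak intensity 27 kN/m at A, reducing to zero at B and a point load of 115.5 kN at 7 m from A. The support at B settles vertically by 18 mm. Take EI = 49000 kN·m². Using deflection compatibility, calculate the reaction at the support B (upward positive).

Release the roller at B. Primary structure: cantilever fixed at A.
Free-end deflection of the primary structure under the applied loading (downward +):
  triangular load, peak 27 at the fixed end: w₀L⁴/(30EI) = 9000/EI
  point load 115.5 at a = 7: Pa²(3L − a)/(6EI) = 21695/EI
  δ_0 = 30695/EI
Flexibility coefficient — unit upward force at B: δ_{BB} = L³/(3EI) = 333.3/EI.
With EI = 49000 kN·m²: δ_0 = 0.62642 m and δ_{BB} = 0.006803 m/kN.
Compatibility — the beam at B must follow the support down by 0.018 m: δ_0 − R_B·δ_{BB} = 0.018, so R_B = (0.62642 − 0.018)/0.006803 = 89.44 kN.

R_B = 89.44 kN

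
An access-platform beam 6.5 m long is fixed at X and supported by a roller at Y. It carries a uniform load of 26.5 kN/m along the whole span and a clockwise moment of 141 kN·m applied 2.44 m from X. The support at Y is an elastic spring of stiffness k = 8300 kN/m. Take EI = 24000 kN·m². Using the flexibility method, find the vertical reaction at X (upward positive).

Remove the prop at Y; the released (primary) structure is a cantilever built in at X.
Deflection at Y on the released cantilever, summing each load's contribution:
  UDL 26.5: wL⁴/(8EI) = 5913/EI
  clockwise couple 141 at a = 2.44: M₀a(2L − a)/(2EI) = 1817/EI
  δ_0 = 7730/EI
Flexibility coefficient — unit upward force at Y: δ_{YY} = L³/(3EI) = 91.54/EI.
With EI = 24000 kN·m²: δ_0 = 0.32206 m and δ_{YY} = 0.003814 m/kN.
Compatibility — the spring shortens by R_Y/k under the reaction it provides: δ_0 − R_Y·δ_{YY} = R_Y/k. With 1/k = 0.00012 m/kN, R_Y = δ_0 / (δ_{YY} + 1/k) = 0.32206 / (0.003814 + 0.00012) = 81.85 kN.
Vertical equilibrium: R_X = ΣP − R_Y = 172.2 − 81.85 = 90.4 kN.

R_X = 90.4 kN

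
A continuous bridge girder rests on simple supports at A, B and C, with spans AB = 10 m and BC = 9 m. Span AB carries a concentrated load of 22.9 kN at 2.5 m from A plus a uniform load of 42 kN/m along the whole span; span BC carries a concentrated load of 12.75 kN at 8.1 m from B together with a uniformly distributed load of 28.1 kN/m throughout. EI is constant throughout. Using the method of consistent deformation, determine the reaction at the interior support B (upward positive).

Release continuity at B by inserting a hinge; the redundant is the internal moment M_B. The primary structure is two simply-supported spans AB and BC.
Discontinuity in slope at B on the released structure — sum the simple-span end rotations:
  span AB: point load 22.9 at a = 2.5: Pab(L + a)/(6LEI) = 89.45/EI
  span AB: UDL 42: wL³/(24EI) = 1750/EI
  span BC: point load 12.75 at a = 8.1: Pab(L + b)/(6LEI) = 17.04/EI
  span BC: UDL 28.1: wL³/(24EI) = 853.5/EI
  relative rotation θ_0 = (1839 + 870.6)/EI = 2710/EI
A unit hogging moment at B produces rotation L₁/(3EI) + L₂/(3EI) = 6.333/EI.
Compatibility: M_B·(L₁+L₂)/(3EI) = θ_0, giving M_B = 427.9 kN·m (hogging).
Span AB, ΣM about A with M_B applied at B: R_B^{AB}·10 = 2157 + 427.9, so R_B^{AB} = 258.5 kN and R_A = 442.9 − 258.5 = 184.4 kN.
Span BC, ΣM about C: R_B^{BC}·9 = 1150 + 427.9, so R_B^{BC} = 175.3 kN and R_C = 265.6 − 175.3 = 90.38 kN.
R_B = 258.5 + 175.3 = 433.8 kN.

R_B = 433.8 kN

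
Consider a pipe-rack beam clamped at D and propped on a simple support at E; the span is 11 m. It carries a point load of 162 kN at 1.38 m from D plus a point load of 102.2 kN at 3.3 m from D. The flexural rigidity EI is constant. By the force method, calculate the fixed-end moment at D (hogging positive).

Take the reaction at E as the redundant and release it; the primary structure is a cantilever fixed at D.
Downward deflection at the released point E due to the loads:
  point load 162 at a = 1.38: Pa²(3L − a)/(6EI) = 1626/EI
  point load 102.2 at a = 3.3: Pa²(3L − a)/(6EI) = 5509/EI
  δ_0 = 7135/EI
Flexibility coefficient — unit upward force at E: δ_{EE} = L³/(3EI) = 443.7/EI.
Compatibility at E: δ_0 − R_E·δ_{EE} = 0, so R_E = 7135/443.7 = 16.08 kN.
Moment equilibrium about D: M_D = Σ(load moments about D) − R_E·L = 560.8 − 16.08×11 = 383.9 kN·m.

M_D = 383.9 kN·m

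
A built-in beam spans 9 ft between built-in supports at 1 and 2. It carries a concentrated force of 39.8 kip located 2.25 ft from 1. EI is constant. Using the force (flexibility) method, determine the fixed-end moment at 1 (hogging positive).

Release both end moments; the primary structure is a simply-supported span 12 with redundants M_1 and M_2.
Simple-span end rotations at 1 and 2 under the given loads:
  at 1: point load 39.8 at a = 2.25: Pab(L + b)/(6LEI) = 176.3/EI
  at 2: point load 39.8 at a = 2.25: Pab(L + a)/(6LEI) = 125.9/EI
  θ_10 = 176.3/EI,  θ_20 = 125.9/EI
Flexibility coefficients: a unit moment at one end gives L/(3EI) there and L/(6EI) at the far end, so f₁₁ = f₂₂ = 3/EI and f₁₂ = f₂₁ = 1.5/EI.
Compatibility — zero rotation at each built-in end:
  3 M_1 + 1.5 M_2 = 176.3
  1.5 M_1 + 3 M_2 = 125.9
Solving the pair gives M_1 = 50.37 kip·ft and M_2 = 16.79 kip·ft (hogging).

M_1 = 50.37 kip·ft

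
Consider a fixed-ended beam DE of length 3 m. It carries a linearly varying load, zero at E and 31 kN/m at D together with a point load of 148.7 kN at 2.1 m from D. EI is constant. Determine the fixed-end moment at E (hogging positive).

M_E = 74.88 kN·m

Take the two fixed-end moments M_D, M_E as redundants; the released structure is the simple span DE.
On the primary (simply-supported) span, the end slopes from the loading are:
  at D: triangular load, peak 31: w₀L³/(45EI) = 18.6/EI
  at E: triangular load, peak 31: 7w₀L³/(360EI) = 16.27/EI
  at D: point load 148.7 at a = 2.1: Pab(L + b)/(6LEI) = 60.89/EI
  at E: point load 148.7 at a = 2.1: Pab(L + a)/(6LEI) = 79.63/EI
  θ_D0 = 79.49/EI,  θ_E0 = 95.9/EI
Flexibility coefficients: a unit moment at one end gives L/(3EI) there and L/(6EI) at the far end, so f₁₁ = f₂₂ = 1/EI and f₁₂ = f₂₁ = 0.5/EI.
Compatibility — zero rotation at each built-in end:
  1 M_D + 0.5 M_E = 79.49
  0.5 M_D + 1 M_E = 95.9
Solving the pair gives M_D = 42.05 kN·m and M_E = 74.88 kN·m (hogging).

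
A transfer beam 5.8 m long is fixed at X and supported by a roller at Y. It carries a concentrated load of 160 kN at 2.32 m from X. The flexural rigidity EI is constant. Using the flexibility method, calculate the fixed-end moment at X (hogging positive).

M_X = 178.2 kN·m

Take the reaction at Y as the redundant and release it; the primary structure is a cantilever fixed at X.
Downward deflection at the released point Y due to the loads:
  point load 160 at a = 2.32: Pa²(3L − a)/(6EI) = 2164/EI
Flexibility coefficient — unit upward force at Y: δ_{YY} = L³/(3EI) = 65.04/EI.
Compatibility at Y: δ_0 − R_Y·δ_{YY} = 0, so R_Y = 2164/65.04 = 33.28 kN.
Moment equilibrium about X: M_X = Σ(load moments about X) − R_Y·L = 371.2 − 33.28×5.8 = 178.2 kN·m.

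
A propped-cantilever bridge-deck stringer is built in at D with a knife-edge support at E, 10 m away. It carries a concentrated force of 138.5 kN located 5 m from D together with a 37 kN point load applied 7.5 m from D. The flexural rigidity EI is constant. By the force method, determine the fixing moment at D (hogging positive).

Choose R_E as the redundant. The primary structure is the cantilever fixed at D.
Downward deflection at the released point E due to the loads:
  point load 138.5 at a = 5: Pa²(3L − a)/(6EI) = 14427/EI
  point load 37 at a = 7.5: Pa²(3L − a)/(6EI) = 7805/EI
  δ_0 = 22232/EI
Flexibility coefficient — unit upward force at E: δ_{EE} = L³/(3EI) = 333.3/EI.
Compatibility at E: δ_0 − R_E·δ_{EE} = 0, so R_E = 22232/333.3 = 66.7 kN.
Moment equilibrium about D: M_D = Σ(load moments about D) − R_E·L = 970 − 66.7×10 = 303 kN·m.

M_D = 303 kN·m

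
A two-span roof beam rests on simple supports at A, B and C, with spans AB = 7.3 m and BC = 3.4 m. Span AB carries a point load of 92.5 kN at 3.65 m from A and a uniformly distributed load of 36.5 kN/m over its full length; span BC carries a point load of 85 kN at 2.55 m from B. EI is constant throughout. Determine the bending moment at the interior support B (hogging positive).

M_B = 263 kN·m

Release continuity at B by inserting a hinge; the redundant is the internal moment M_B. The primary structure is two simply-supported spans AB and BC.
End slopes at the hinge B, treating each span as simply supported:
  span AB: point load 92.5 at a = 3.65: Pab(L + a)/(6LEI) = 308.1/EI
  span AB: UDL 36.5: wL³/(24EI) = 591.6/EI
  span BC: point load 85 at a = 2.55: Pab(L + b)/(6LEI) = 38.38/EI
  relative rotation θ_0 = (899.7 + 38.38)/EI = 938.1/EI
A unit hogging moment at B produces rotation L₁/(3EI) + L₂/(3EI) = 3.567/EI.
Compatibility: M_B·(L₁+L₂)/(3EI) = θ_0, giving M_B = 263 kN·m (hogging).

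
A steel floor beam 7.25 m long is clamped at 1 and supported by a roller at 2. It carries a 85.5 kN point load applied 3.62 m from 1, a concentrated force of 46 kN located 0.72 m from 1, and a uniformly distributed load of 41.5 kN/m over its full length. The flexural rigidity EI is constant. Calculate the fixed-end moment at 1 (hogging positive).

M_1 = 417.3 kN·m

Remove the prop at 2; the released (primary) structure is a cantilever built in at 1.
Deflection at 2 on the released cantilever, summing each load's contribution:
  point load 85.5 at a = 3.62: Pa²(3L − a)/(6EI) = 3386/EI
  point load 46 at a = 0.72: Pa²(3L − a)/(6EI) = 83.58/EI
  UDL 41.5: wL⁴/(8EI) = 14332/EI
  δ_0 = 17801/EI
Flexibility coefficient — unit upward force at 2: δ_{22} = L³/(3EI) = 127/EI.
Compatibility at 2: δ_0 − R_2·δ_{22} = 0, so R_2 = 17801/127 = 140.1 kN.
Moment equilibrium about 1: M_1 = Σ(load moments about 1) − R_2·L = 1433 − 140.1×7.25 = 417.3 kN·m.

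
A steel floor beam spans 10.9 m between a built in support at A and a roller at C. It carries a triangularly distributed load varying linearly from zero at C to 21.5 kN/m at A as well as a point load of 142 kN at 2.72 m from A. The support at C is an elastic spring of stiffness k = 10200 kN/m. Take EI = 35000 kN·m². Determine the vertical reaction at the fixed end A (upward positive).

R_A = 223.9 kN

Choose R_C as the redundant. The primary structure is the cantilever fixed at A.
Primary-structure tip deflection at C by superposition:
  triangular load, peak 21.5 at the fixed end: w₀L⁴/(30EI) = 10116/EI
  point load 142 at a = 2.72: Pa²(3L − a)/(6EI) = 5249/EI
  δ_0 = 15366/EI
Flexibility coefficient — unit upward force at C: δ_{CC} = L³/(3EI) = 431.7/EI.
With EI = 35000 kN·m²: δ_0 = 0.43902 m and δ_{CC} = 0.012334 m/kN.
Compatibility — the spring shortens by R_C/k under the reaction it provides: δ_0 − R_C·δ_{CC} = R_C/k. With 1/k = 0.000098 m/kN, R_C = δ_0 / (δ_{CC} + 1/k) = 0.43902 / (0.012334 + 0.000098) = 35.31 kN.
Vertical equilibrium: R_A = ΣP − R_C = 259.2 − 35.31 = 223.9 kN.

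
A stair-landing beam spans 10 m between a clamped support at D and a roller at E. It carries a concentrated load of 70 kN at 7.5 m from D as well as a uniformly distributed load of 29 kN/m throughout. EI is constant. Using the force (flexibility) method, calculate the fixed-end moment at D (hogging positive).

Choose R_E as the redundant. The primary structure is the cantilever fixed at D.
Free-end deflection of the primary structure under the applied loading (downward +):
  point load 70 at a = 7.5: Pa²(3L − a)/(6EI) = 14766/EI
  UDL 29: wL⁴/(8EI) = 36250/EI
  δ_0 = 51016/EI
Flexibility coefficient — unit upward force at E: δ_{EE} = L³/(3EI) = 333.3/EI.
Compatibility at E: δ_0 − R_E·δ_{EE} = 0, so R_E = 51016/333.3 = 153 kN.
Moment equilibrium about D: M_D = Σ(load moments about D) − R_E·L = 1975 − 153×10 = 444.5 kN·m.

M_D = 444.5 kN·m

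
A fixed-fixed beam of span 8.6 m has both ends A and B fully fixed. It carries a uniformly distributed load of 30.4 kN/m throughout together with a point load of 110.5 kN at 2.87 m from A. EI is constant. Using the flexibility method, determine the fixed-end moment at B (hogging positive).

M_B = 257.9 kN·m

Take the two fixed-end moments M_A, M_B as redundants; the released structure is the simple span AB.
Simple-span end rotations at A and B under the given loads:
  at A: UDL 30.4: wL³/(24EI) = 805.7/EI
  at B: UDL 30.4: wL³/(24EI) = 805.7/EI
  at A: point load 110.5 at a = 2.87: Pab(L + b)/(6LEI) = 504.7/EI
  at B: point load 110.5 at a = 2.87: Pab(L + a)/(6LEI) = 403.9/EI
  θ_A0 = 1310/EI,  θ_B0 = 1210/EI
Flexibility coefficients: a unit moment at one end gives L/(3EI) there and L/(6EI) at the far end, so f₁₁ = f₂₂ = 2.867/EI and f₁₂ = f₂₁ = 1.433/EI.
Compatibility — zero rotation at each built-in end:
  2.867 M_A + 1.433 M_B = 1310
  1.433 M_A + 2.867 M_B = 1210
Solving the pair gives M_A = 328.2 kN·m and M_B = 257.9 kN·m (hogging).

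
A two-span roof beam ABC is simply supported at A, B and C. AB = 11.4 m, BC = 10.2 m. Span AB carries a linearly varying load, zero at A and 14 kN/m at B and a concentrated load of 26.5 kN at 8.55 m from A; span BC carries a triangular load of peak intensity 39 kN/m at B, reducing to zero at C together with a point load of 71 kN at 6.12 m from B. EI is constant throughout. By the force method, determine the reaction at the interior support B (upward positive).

R_B = 285.2 kN

Insert a hinge at B; M_B is the redundant, and each span becomes simply supported.
Rotations at B on the released spans (each span's end-slope, ×1/EI):
  span AB: triangular load, peak 14: w₀L³/(45EI) = 460.9/EI
  span AB: point load 26.5 at a = 8.55: Pab(L + a)/(6LEI) = 188.3/EI
  span BC: triangular load, peak 39: w₀L³/(45EI) = 919.7/EI
  span BC: point load 71 at a = 6.12: Pab(L + b)/(6LEI) = 413.7/EI
  relative rotation θ_0 = (649.3 + 1333)/EI = 1983/EI
A unit hogging moment at B produces rotation L₁/(3EI) + L₂/(3EI) = 7.2/EI.
Compatibility: M_B·(L₁+L₂)/(3EI) = θ_0, giving M_B = 275.4 kN·m (hogging).
Span AB, ΣM about A with M_B applied at B: R_B^{AB}·11.4 = 833.1 + 275.4, so R_B^{AB} = 97.23 kN and R_A = 106.3 − 97.23 = 9.07 kN.
Span BC, ΣM about C: R_B^{BC}·10.2 = 1642 + 275.4, so R_B^{BC} = 188 kN and R_C = 269.9 − 188 = 81.9 kN.
R_B = 97.23 + 188 = 285.2 kN.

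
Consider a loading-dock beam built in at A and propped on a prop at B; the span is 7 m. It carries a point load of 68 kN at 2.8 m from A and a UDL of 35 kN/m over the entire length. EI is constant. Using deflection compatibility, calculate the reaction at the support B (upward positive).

Remove the prop at B; the released (primary) structure is a cantilever built in at A.
Downward deflection at the released point B due to the loads:
  point load 68 at a = 2.8: Pa²(3L − a)/(6EI) = 1617/EI
  UDL 35: wL⁴/(8EI) = 10504/EI
  δ_0 = 12122/EI
Flexibility coefficient — unit upward force at B: δ_{BB} = L³/(3EI) = 114.3/EI.
The prop prevents deflection at B: R_B = δ_0/δ_{BB} = 12122/114.3 = 106 kN.

R_B = 106 kN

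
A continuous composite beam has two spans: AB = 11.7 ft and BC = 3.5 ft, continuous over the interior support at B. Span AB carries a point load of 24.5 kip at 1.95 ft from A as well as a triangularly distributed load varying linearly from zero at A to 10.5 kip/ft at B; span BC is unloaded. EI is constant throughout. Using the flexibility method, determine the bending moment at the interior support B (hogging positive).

M_B = 91.63 kip·ft

Release continuity at B by inserting a hinge; the redundant is the internal moment M_B. The primary structure is two simply-supported spans AB and BC.
End slopes at the hinge B, treating each span as simply supported:
  span AB: point load 24.5 at a = 1.95: Pab(L + a)/(6LEI) = 90.57/EI
  span AB: triangular load, peak 10.5: w₀L³/(45EI) = 373.7/EI
  relative rotation θ_0 = (464.3 + 0)/EI = 464.3/EI
A unit hogging moment at B produces rotation L₁/(3EI) + L₂/(3EI) = 5.067/EI.
Slope continuity at B: θ_0 = M_B·5.067/EI, so M_B = 464.3/5.067 = 91.63 kip·ft (hogging).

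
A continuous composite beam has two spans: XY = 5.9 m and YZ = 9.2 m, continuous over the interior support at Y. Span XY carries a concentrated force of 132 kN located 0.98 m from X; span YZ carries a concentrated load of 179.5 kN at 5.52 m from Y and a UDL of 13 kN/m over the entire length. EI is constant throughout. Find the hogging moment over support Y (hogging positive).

Release continuity at Y by inserting a hinge; the redundant is the internal moment M_Y. The primary structure is two simply-supported spans XY and YZ.
End slopes at the hinge Y, treating each span as simply supported:
  span XY: point load 132 at a = 0.98: Pab(L + a)/(6LEI) = 123.7/EI
  span YZ: point load 179.5 at a = 5.52: Pab(L + b)/(6LEI) = 850.8/EI
  span YZ: UDL 13: wL³/(24EI) = 421.8/EI
  relative rotation θ_0 = (123.7 + 1273)/EI = 1396/EI
A unit hogging moment at Y produces rotation L₁/(3EI) + L₂/(3EI) = 5.033/EI.
Compatibility: M_Y·(L₁+L₂)/(3EI) = θ_0, giving M_Y = 277.4 kN·m (hogging).

M_Y = 277.4 kN·m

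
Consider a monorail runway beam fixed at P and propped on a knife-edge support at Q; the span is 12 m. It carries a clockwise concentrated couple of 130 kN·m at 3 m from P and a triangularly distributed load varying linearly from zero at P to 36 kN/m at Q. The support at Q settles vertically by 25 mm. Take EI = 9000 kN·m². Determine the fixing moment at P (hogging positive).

Choose R_Q as the redundant. The primary structure is the cantilever fixed at P.
Free-end deflection of the primary structure under the applied loading (downward +):
  clockwise couple 130 at a = 3: M₀a(2L − a)/(2EI) = 4095/EI
  triangular load, peak 36 at the free end: 11w₀L⁴/(120EI) = 68429/EI
  δ_0 = 72524/EI
Tip deflection under a unit load at Q: L³/(3EI) = 576/EI.
With EI = 9000 kN·m²: δ_0 = 8.0582 m and δ_{QQ} = 0.064 m/kN.
Compatibility — the beam at Q must follow the support down by 0.025 m: δ_0 − R_Q·δ_{QQ} = 0.025, so R_Q = (8.0582 − 0.025)/0.064 = 125.5 kN.
Moment equilibrium about P: M_P = Σ(load moments about P) − R_Q·L = 1858 − 125.5×12 = 351.8 kN·m.

M_P = 351.8 kN·m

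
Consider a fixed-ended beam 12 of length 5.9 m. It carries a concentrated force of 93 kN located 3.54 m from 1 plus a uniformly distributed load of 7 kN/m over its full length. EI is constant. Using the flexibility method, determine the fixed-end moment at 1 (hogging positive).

Take the two fixed-end moments M_1, M_2 as redundants; the released structure is the simple span 12.
On the primary (simply-supported) span, the end slopes from the loading are:
  at 1: point load 93 at a = 3.54: Pab(L + b)/(6LEI) = 181.3/EI
  at 2: point load 93 at a = 3.54: Pab(L + a)/(6LEI) = 207.2/EI
  at 1: UDL 7: wL³/(24EI) = 59.9/EI
  at 2: UDL 7: wL³/(24EI) = 59.9/EI
  θ_10 = 241.2/EI,  θ_20 = 267.1/EI
Flexibility coefficients: a unit moment at one end gives L/(3EI) there and L/(6EI) at the far end, so f₁₁ = f₂₂ = 1.967/EI and f₁₂ = f₂₁ = 0.9833/EI.
Compatibility — zero rotation at each built-in end:
  1.967 M_1 + 0.9833 M_2 = 241.2
  0.9833 M_1 + 1.967 M_2 = 267.1
Solving the pair gives M_1 = 72.98 kN·m and M_2 = 99.32 kN·m (hogging).

M_1 = 72.98 kN·m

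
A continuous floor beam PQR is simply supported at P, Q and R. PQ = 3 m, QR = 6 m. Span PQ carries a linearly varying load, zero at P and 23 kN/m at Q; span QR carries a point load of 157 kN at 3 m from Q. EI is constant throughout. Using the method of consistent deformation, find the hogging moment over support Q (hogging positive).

M_Q = 122.3 kN·m

Release continuity at Q by inserting a hinge; the redundant is the internal moment M_Q. The primary structure is two simply-supported spans PQ and QR.
Rotations at Q on the released spans (each span's end-slope, ×1/EI):
  span PQ: triangular load, peak 23: w₀L³/(45EI) = 13.8/EI
  span QR: point load 157 at a = 3: Pab(L + b)/(6LEI) = 353.2/EI
  relative rotation θ_0 = (13.8 + 353.2)/EI = 367.1/EI
A unit hogging moment at Q produces rotation L₁/(3EI) + L₂/(3EI) = 3/EI.
Slope continuity at Q: θ_0 = M_Q·3/EI, so M_Q = 367.1/3 = 122.3 kN·m (hogging).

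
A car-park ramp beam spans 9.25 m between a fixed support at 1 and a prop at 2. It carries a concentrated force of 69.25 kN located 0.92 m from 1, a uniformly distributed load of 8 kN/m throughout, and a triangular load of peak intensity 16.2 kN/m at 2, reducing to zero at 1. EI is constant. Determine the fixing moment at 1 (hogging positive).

Take the reaction at 2 as the redundant and release it; the primary structure is a cantilever fixed at 1.
Downward deflection at the released point 2 due to the loads:
  point load 69.25 at a = 0.92: Pa²(3L − a)/(6EI) = 262.1/EI
  UDL 8: wL⁴/(8EI) = 7321/EI
  triangular load, peak 16.2 at the free end: 11w₀L⁴/(120EI) = 10872/EI
  δ_0 = 18455/EI
Flexibility coefficient — unit upward force at 2: δ_{22} = L³/(3EI) = 263.8/EI.
The prop prevents deflection at 2: R_2 = δ_0/δ_{22} = 18455/263.8 = 69.95 kN.
Moment equilibrium about 1: M_1 = Σ(load moments about 1) − R_2·L = 868 − 69.95×9.25 = 220.9 kN·m.

M_1 = 220.9 kN·m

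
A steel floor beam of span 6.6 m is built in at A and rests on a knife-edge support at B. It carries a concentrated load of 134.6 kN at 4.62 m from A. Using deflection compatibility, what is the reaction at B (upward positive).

R_B = 75.85 kN

Take the reaction at B as the redundant and release it; the primary structure is a cantilever fixed at A.
Deflection at B on the released cantilever, summing each load's contribution:
  point load 134.6 at a = 4.62: Pa²(3L − a)/(6EI) = 7269/EI
Tip deflection under a unit load at B: L³/(3EI) = 95.83/EI.
Compatibility at B: δ_0 − R_B·δ_{BB} = 0, so R_B = 7269/95.83 = 75.85 kN.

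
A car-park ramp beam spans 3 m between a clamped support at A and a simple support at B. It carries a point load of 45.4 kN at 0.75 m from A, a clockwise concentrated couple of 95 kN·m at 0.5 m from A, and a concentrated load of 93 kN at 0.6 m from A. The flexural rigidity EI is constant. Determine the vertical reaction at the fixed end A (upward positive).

Release the roller at B. Primary structure: cantilever fixed at A.
Deflection at B on the released cantilever, summing each load's contribution:
  point load 45.4 at a = 0.75: Pa²(3L − a)/(6EI) = 35.11/EI
  clockwise couple 95 at a = 0.5: M₀a(2L − a)/(2EI) = 130.6/EI
  point load 93 at a = 0.6: Pa²(3L − a)/(6EI) = 46.87/EI
  δ_0 = 212.6/EI
Tip deflection under a unit load at B: L³/(3EI) = 9/EI.
The prop prevents deflection at B: R_B = δ_0/δ_{BB} = 212.6/9 = 23.62 kN.
Vertical equilibrium: R_A = ΣP − R_B = 138.4 − 23.62 = 114.8 kN.

R_A = 114.8 kN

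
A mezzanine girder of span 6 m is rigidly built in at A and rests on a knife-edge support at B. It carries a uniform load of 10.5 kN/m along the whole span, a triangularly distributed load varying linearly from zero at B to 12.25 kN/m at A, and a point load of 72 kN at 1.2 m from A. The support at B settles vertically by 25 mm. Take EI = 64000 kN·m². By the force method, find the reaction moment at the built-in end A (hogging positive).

M_A = 272.2 kN·m

Remove the prop at B; the released (primary) structure is a cantilever built in at A.
Primary-structure tip deflection at B by superposition:
  UDL 10.5: wL⁴/(8EI) = 1701/EI
  triangular load, peak 12.25 at the fixed end: w₀L⁴/(30EI) = 529.2/EI
  point load 72 at a = 1.2: Pa²(3L − a)/(6EI) = 290.3/EI
  δ_0 = 2521/EI
Flexibility coefficient — unit upward force at B: δ_{BB} = L³/(3EI) = 72/EI.
With EI = 64000 kN·m²: δ_0 = 0.039383 m and δ_{BB} = 0.001125 m/kN.
Compatibility — the beam at B must follow the support down by 0.025 m: δ_0 − R_B·δ_{BB} = 0.025, so R_B = (0.039383 − 0.025)/0.001125 = 12.78 kN.
Moment equilibrium about A: M_A = Σ(load moments about A) − R_B·L = 348.9 − 12.78×6 = 272.2 kN·m.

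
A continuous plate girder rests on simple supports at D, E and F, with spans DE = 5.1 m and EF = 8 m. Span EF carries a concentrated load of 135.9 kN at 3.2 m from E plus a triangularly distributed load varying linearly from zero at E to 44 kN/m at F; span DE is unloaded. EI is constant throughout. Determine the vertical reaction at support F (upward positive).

R_F = 143.2 kN

Insert a hinge at E; M_E is the redundant, and each span becomes simply supported.
Rotations at E on the released spans (each span's end-slope, ×1/EI):
  span EF: point load 135.9 at a = 3.2: Pab(L + b)/(6LEI) = 556.6/EI
  span EF: triangular load, peak 44: 7w₀L³/(360EI) = 438/EI
  relative rotation θ_0 = (0 + 994.7)/EI = 994.7/EI
A unit hogging moment at E produces rotation L₁/(3EI) + L₂/(3EI) = 4.367/EI.
Slope continuity at E: θ_0 = M_E·4.367/EI, so M_E = 994.7/4.367 = 227.8 kN·m (hogging).
Span EF, ΣM about F: R_E^{EF}·8 = 1122 + 227.8, so R_E^{EF} = 168.7 kN and R_F = 311.9 − 168.7 = 143.2 kN.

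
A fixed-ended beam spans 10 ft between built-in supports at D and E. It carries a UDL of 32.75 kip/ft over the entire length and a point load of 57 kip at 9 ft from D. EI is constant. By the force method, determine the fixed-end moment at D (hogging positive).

M_D = 278 kip·ft

Take the two fixed-end moments M_D, M_E as redundants; the released structure is the simple span DE.
On the primary (simply-supported) span, the end slopes from the loading are:
  at D: UDL 32.75: wL³/(24EI) = 1365/EI
  at E: UDL 32.75: wL³/(24EI) = 1365/EI
  at D: point load 57 at a = 9: Pab(L + b)/(6LEI) = 94.05/EI
  at E: point load 57 at a = 9: Pab(L + a)/(6LEI) = 162.4/EI
  θ_D0 = 1459/EI,  θ_E0 = 1527/EI
Flexibility coefficients: a unit moment at one end gives L/(3EI) there and L/(6EI) at the far end, so f₁₁ = f₂₂ = 3.333/EI and f₁₂ = f₂₁ = 1.667/EI.
Compatibility — zero rotation at each built-in end:
  3.333 M_D + 1.667 M_E = 1459
  1.667 M_D + 3.333 M_E = 1527
Solving the pair gives M_D = 278 kip·ft and M_E = 319.1 kip·ft (hogging).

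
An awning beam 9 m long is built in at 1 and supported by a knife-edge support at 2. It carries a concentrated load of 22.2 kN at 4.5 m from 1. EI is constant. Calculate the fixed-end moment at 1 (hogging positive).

Remove the prop at 2; the released (primary) structure is a cantilever built in at 1.
Downward deflection at the released point 2 due to the loads:
  point load 22.2 at a = 4.5: Pa²(3L − a)/(6EI) = 1686/EI
Tip deflection under a unit load at 2: L³/(3EI) = 243/EI.
Compatibility at 2: δ_0 − R_2·δ_{22} = 0, so R_2 = 1686/243 = 6.938 kN.
Moment equilibrium about 1: M_1 = Σ(load moments about 1) − R_2·L = 99.9 − 6.938×9 = 37.46 kN·m.

M_1 = 37.46 kN·m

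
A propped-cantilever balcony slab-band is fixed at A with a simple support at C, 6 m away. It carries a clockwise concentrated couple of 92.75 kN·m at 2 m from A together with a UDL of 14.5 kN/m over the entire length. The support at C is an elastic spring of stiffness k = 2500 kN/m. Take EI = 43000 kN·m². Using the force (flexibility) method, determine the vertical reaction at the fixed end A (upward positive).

Release the roller at C. Primary structure: cantilever fixed at A.
Deflection at C on the released cantilever, summing each load's contribution:
  clockwise couple 92.75 at a = 2: M₀a(2L − a)/(2EI) = 927.5/EI
  UDL 14.5: wL⁴/(8EI) = 2349/EI
  δ_0 = 3276/EI
Flexibility coefficient — unit upward force at C: δ_{CC} = L³/(3EI) = 72/EI.
With EI = 43000 kN·m²: δ_0 = 0.076198 m and δ_{CC} = 0.001674 m/kN.
Compatibility — the spring shortens by R_C/k under the reaction it provides: δ_0 − R_C·δ_{CC} = R_C/k. With 1/k = 0.0004 m/kN, R_C = δ_0 / (δ_{CC} + 1/k) = 0.076198 / (0.001674 + 0.0004) = 36.73 kN.
Vertical equilibrium: R_A = ΣP − R_C = 87 − 36.73 = 50.27 kN.

R_A = 50.27 kN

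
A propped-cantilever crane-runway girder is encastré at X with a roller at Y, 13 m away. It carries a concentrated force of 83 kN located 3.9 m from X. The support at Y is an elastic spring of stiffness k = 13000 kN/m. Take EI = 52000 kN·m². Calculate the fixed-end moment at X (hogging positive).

M_X = 193.3 kN·m

Release the roller at Y. Primary structure: cantilever fixed at X.
Deflection at Y on the released cantilever, summing each load's contribution:
  point load 83 at a = 3.9: Pa²(3L − a)/(6EI) = 7385/EI
Flexibility coefficient — unit upward force at Y: δ_{YY} = L³/(3EI) = 732.3/EI.
With EI = 52000 kN·m²: δ_0 = 0.14202 m and δ_{YY} = 0.014083 m/kN.
Compatibility — the spring shortens by R_Y/k under the reaction it provides: δ_0 − R_Y·δ_{YY} = R_Y/k. With 1/k = 0.000077 m/kN, R_Y = δ_0 / (δ_{YY} + 1/k) = 0.14202 / (0.014083 + 0.000077) = 10.03 kN.
Moment equilibrium about X: M_X = Σ(load moments about X) − R_Y·L = 323.7 − 10.03×13 = 193.3 kN·m.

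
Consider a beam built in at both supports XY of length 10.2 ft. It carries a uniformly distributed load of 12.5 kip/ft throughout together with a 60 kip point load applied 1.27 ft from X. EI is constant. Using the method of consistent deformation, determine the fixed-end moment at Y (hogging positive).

M_Y = 116.7 kip·ft

Take the two fixed-end moments M_X, M_Y as redundants; the released structure is the simple span XY.
On the primary (simply-supported) span, the end slopes from the loading are:
  at X: UDL 12.5: wL³/(24EI) = 552.7/EI
  at Y: UDL 12.5: wL³/(24EI) = 552.7/EI
  at X: point load 60 at a = 1.27: Pab(L + b)/(6LEI) = 212.7/EI
  at Y: point load 60 at a = 1.27: Pab(L + a)/(6LEI) = 127.5/EI
  θ_X0 = 765.4/EI,  θ_Y0 = 680.2/EI
Flexibility coefficients: a unit moment at one end gives L/(3EI) there and L/(6EI) at the far end, so f₁₁ = f₂₂ = 3.4/EI and f₁₂ = f₂₁ = 1.7/EI.
Compatibility — zero rotation at each built-in end:
  3.4 M_X + 1.7 M_Y = 765.4
  1.7 M_X + 3.4 M_Y = 680.2
Solving the pair gives M_X = 166.8 kip·ft and M_Y = 116.7 kip·ft (hogging).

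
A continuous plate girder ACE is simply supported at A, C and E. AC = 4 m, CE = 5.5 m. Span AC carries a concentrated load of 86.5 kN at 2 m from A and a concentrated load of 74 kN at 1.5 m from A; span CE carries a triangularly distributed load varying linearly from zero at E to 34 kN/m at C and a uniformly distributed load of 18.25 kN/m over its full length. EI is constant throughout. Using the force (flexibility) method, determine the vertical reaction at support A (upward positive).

Insert a hinge at C; M_C is the redundant, and each span becomes simply supported.
Rotations at C on the released spans (each span's end-slope, ×1/EI):
  span AC: point load 86.5 at a = 2: Pab(L + a)/(6LEI) = 86.5/EI
  span AC: point load 74 at a = 1.5: Pab(L + a)/(6LEI) = 63.59/EI
  span CE: triangular load, peak 34: w₀L³/(45EI) = 125.7/EI
  span CE: UDL 18.25: wL³/(24EI) = 126.5/EI
  relative rotation θ_0 = (150.1 + 252.2)/EI = 402.3/EI
A unit hogging moment at C produces rotation L₁/(3EI) + L₂/(3EI) = 3.167/EI.
Compatibility: M_C·(L₁+L₂)/(3EI) = θ_0, giving M_C = 127 kN·m (hogging).
Span AC, ΣM about A with M_C applied at C: R_C^{AC}·4 = 284 + 127, so R_C^{AC} = 102.8 kN and R_A = 160.5 − 102.8 = 57.74 kN.

R_A = 57.74 kN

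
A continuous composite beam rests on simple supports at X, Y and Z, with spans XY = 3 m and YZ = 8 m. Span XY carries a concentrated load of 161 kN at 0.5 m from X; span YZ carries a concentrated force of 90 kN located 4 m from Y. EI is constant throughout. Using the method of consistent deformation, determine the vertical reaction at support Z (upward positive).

R_Z = 31.39 kN

Take M_Y as the redundant. Released structure: two simple spans XY and YZ with a hinge at Y.
Discontinuity in slope at Y on the released structure — sum the simple-span end rotations:
  span XY: point load 161 at a = 0.5: Pab(L + a)/(6LEI) = 39.13/EI
  span YZ: point load 90 at a = 4: Pab(L + b)/(6LEI) = 360/EI
  relative rotation θ_0 = (39.13 + 360)/EI = 399.1/EI
A unit hogging moment at Y produces rotation L₁/(3EI) + L₂/(3EI) = 3.667/EI.
Compatibility: M_Y·(L₁+L₂)/(3EI) = θ_0, giving M_Y = 108.9 kN·m (hogging).
Span YZ, ΣM about Z: R_Y^{YZ}·8 = 360 + 108.9, so R_Y^{YZ} = 58.61 kN and R_Z = 90 − 58.61 = 31.39 kN.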